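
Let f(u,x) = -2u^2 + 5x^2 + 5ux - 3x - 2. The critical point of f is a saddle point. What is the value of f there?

∂f/∂u = -4u + 5x = 0 and ∂f/∂x = 5u + 10x - 3 = 0, so (u, x) = (3/13, 12/65).
The Hessian has f_{uu} = -4, f_{xx} = 10, f_{ux} = 5, giving D = -65 < 0, so the point is a saddle point.
f(3/13, 12/65) = -148/65.

-148/65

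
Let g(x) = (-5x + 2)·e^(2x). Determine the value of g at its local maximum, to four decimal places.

2.0468

By the product rule, g'(x) = (-10x - 1)·e^(2x). Since e^(2x) > 0, the only critical point is x = -1/10.
g''(-1/10) has the same sign as -10 < 0, so this is a local maximum.
g(-1/10) = (5/2)·e^(-1/5) ≈ 2.0468.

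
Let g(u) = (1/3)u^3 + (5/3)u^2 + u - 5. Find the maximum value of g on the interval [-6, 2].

19/3

The derivative is u^2 + (10/3)u + 1, which vanishes at u = -3 and u = -1/3.
Candidates: g(-6) = -23; g(-3) = -2; g(-1/3) = -418/81; g(2) = 19/3.
Hence the absolute maximum is 19/3 at u = 2.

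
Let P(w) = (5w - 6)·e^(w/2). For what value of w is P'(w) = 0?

By the product rule, P'(w) = ((5/2)w + 2)·e^(w/2). Since e^(w/2) > 0, the only critical point is w = -4/5.
P''(-4/5) has the same sign as 5/2 > 0, so this is a local minimum.
P(-4/5) = (-10)·e^(-2/5) ≈ -6.7032.

-4/5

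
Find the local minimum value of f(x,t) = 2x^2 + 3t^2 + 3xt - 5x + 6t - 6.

-109/5

∂f/∂x = 4x + 3t - 5 = 0 and ∂f/∂t = 3x + 6t + 6 = 0, so (x, t) = (16/5, -13/5).
The Hessian has f_{xx} = 4, f_{tt} = 6, f_{xt} = 3, giving D = 15 > 0 with f_{xx} > 0, so the point is a local minimum.
f(16/5, -13/5) = -109/5.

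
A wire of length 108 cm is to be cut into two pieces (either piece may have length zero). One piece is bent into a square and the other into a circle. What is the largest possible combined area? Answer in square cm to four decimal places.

928.1916

Let x be the length used for the square. Square side x/4; circle radius (108−x)/(2π).
A(x) = (x/4)² + π·((108−x)/(2π))² = x²/16 + (108−x)²/(4π) for 0 ≤ x ≤ 108. A'(x) = x/8 − (108−x)/(2π) = 0 gives x = 4·108/(π+4) ≈ 60.4907.
A'' > 0, so the interior critical point is a minimum; the maximum is at an endpoint. A(0) = 928.1916 and A(108) = 729.0000, so the largest area is 928.1916.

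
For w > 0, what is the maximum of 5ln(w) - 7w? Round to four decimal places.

-6.6824

R'(w) = 5/w − 7 = 0 gives w = 5/7.
R''(w) = -5/w², which is negative for w > 0, so this is a local maximum.
R(5/7) = 5·ln(5/7) - 5 ≈ -6.6824.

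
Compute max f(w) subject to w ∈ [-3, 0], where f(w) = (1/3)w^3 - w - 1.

f'(w) = w^2 - 1, whose only zero in [-3, 0] is w = -1.
Evaluating at the critical points and endpoints: f(-3) = -7,  f(-1) = -1/3,  f(0) = -1.
The maximum over the interval is -1/3, attained at w = -1.

-1/3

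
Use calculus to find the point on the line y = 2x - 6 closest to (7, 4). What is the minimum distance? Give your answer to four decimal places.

Minimize D(x)^2 = (x - 7)^2 + (2x - 10)^2.
d/dx[D^2] = 2(x - 7) + 2·2·(2x - 10) = 0 ⇒ x = 27/5.
Then y = 24/5 and the distance is √(16/5) ≈ 1.7889.

1.7889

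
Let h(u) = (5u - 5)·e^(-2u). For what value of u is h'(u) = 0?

3/2

h'(u) = 5·e^(-2u) + (5u - 5)·(-2)·e^(-2u) = (-10u + 15)·e^(-2u). Since e^(-2u) > 0, the only critical point is u = 3/2.
h''(3/2) has the same sign as -10 < 0, so this is a local maximum.
h(3/2) = (5/2)·e^(-3) ≈ 0.1245.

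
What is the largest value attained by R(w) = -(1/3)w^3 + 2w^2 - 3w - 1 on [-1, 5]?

13/3

R'(w) = -w^2 + 4w - 3, which vanishes at w = 1 and w = 3.
Compare values at every candidate in [-1, 5]: R(-1) = 13/3, R(1) = -7/3, R(3) = -1, R(5) = -23/3.
The maximum over the interval is 13/3, attained at w = -1.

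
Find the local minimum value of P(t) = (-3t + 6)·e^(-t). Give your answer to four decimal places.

By the product rule, P'(t) = (3t - 9)·e^(-t). Since e^(-t) > 0, the only critical point is t = 3.
P''(3) has the same sign as 3 > 0, so this is a local minimum.
P(3) = (-3)·e^(-3) ≈ -0.1494.

-0.1494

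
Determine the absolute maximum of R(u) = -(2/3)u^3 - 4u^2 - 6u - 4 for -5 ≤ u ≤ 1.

R'(u) = -2u^2 - 8u - 6, which vanishes at u = -3 and u = -1.
Compare values at every candidate in [-5, 1]: R(-5) = 28/3, R(-3) = -4, R(-1) = -4/3, R(1) = -44/3.
Hence the absolute maximum is 28/3 at u = -5.

28/3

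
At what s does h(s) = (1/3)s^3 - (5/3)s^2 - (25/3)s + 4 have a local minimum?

Critical points: h'(s) = s^2 - (10/3)s - 25/3 vanishes at s = -5/3, 5.
Since h''(s) = 2s - 10/3, we get h''(-5/3) = -20/3 < 0 ⇒ local maximum; h''(5) = 20/3 > 0 ⇒ local minimum.
So the local minimum value is h(5) = -113/3.

5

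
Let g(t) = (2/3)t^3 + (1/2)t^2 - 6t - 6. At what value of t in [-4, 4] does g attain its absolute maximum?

4

g'(t) = 2t^2 + t - 6, which vanishes at t = -2 and t = 3/2.
Evaluating at the critical points and endpoints: g(-4) = -50/3,  g(-2) = 8/3,  g(3/2) = -93/8,  g(4) = 62/3.
So the maximum is g(4) = 62/3.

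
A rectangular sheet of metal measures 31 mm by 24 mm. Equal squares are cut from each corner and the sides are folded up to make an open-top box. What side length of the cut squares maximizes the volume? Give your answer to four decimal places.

With cut size x, the volume is V(x) = x(31 − 2x)(24 − 2x) for 0 < x < 12.
V'(x) = 12x^2 − 220x + 744. Setting V'(x) = 0 gives x ≈ 4.4733 (the root in (0, 12)).
V''(x) = 24x − 220 is negative there, so this is the maximum; V ≈ 1485.0401.

4.4733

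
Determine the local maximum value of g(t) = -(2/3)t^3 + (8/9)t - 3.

Critical points: g'(t) = -2t^2 + 8/9 vanishes at t = -2/3, 2/3.
Second-derivative test with g''(t) = -4t: g''(-2/3) = 8/3 > 0 ⇒ local minimum; g''(2/3) = -8/3 < 0 ⇒ local maximum.
Thus g has its local maximum at t = 2/3, with value -211/81.

-211/81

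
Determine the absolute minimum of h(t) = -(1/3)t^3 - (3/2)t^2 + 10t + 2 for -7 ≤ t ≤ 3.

-263/6

Differentiating, h'(t) = -t^2 - 3t + 10; which vanishes at t = -5 and t = 2.
Evaluating at the critical points and endpoints: h(-7) = -163/6, h(-5) = -263/6, h(2) = 40/3, h(3) = 19/2.
Hence the absolute minimum is -263/6 at t = -5.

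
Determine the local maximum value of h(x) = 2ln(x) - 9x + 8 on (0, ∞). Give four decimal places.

2.9918

h'(x) = 2/x − 9 = 0 gives x = 2/9.
h''(x) = -2/x², which is negative for x > 0, so this is a local maximum.
h(2/9) = 2·ln(2/9) - 2 + 8 ≈ 2.9918.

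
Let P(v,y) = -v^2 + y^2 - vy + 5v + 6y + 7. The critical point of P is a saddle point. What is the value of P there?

54/5

∂P/∂v = -2v - y + 5 = 0 and ∂P/∂y = -v + 2y + 6 = 0, so (v, y) = (16/5, -7/5).
The Hessian has P_{vv} = -2, P_{yy} = 2, P_{vy} = -1, giving D = -5 < 0, so the point is a saddle point.
P(16/5, -7/5) = 54/5.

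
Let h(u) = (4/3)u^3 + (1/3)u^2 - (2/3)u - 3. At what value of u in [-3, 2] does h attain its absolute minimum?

Differentiating, h'(u) = 4u^2 + (2/3)u - 2/3; which vanishes at u = -1/2 and u = 1/3.
Candidates: h(-3) = -34,  h(-1/2) = -11/4,  h(1/3) = -254/81,  h(2) = 23/3.
Hence the absolute minimum is -34 at u = -3.

-3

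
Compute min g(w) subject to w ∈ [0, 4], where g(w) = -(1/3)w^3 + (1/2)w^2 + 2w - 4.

-28/3

The derivative is -w^2 + w + 2, whose only zero in [0, 4] is w = 2.
Candidates: g(0) = -4, g(2) = -2/3, g(4) = -28/3.
So the minimum is g(4) = -28/3.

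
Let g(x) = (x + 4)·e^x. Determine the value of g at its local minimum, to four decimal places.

Differentiating with the product rule gives g'(x) = (x + 5)·e^x. Since e^x > 0, the only critical point is x = -5.
g''(-5) has the same sign as 1 > 0, so this is a local minimum.
g(-5) = (-1)·e^(-5) ≈ -0.0067.

-0.0067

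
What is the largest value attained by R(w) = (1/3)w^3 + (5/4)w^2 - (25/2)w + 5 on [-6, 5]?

685/12

The derivative is w^2 + (5/2)w - 25/2, which vanishes at w = -5 and w = 5/2.
Evaluating at the critical points and endpoints: R(-6) = 53,  R(-5) = 685/12,  R(5/2) = -635/48,  R(5) = 185/12.
Hence the absolute maximum is 685/12 at w = -5.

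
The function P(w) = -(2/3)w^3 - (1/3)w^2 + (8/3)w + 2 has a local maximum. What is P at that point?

Critical points: P'(w) = -2w^2 - (2/3)w + 8/3 vanishes at w = -4/3, 1.
Second-derivative test with P''(w) = -4w - 2/3: P''(-4/3) = 14/3 > 0 ⇒ local minimum; P''(1) = -14/3 < 0 ⇒ local maximum.
The local maximum is P(1) = 11/3.

11/3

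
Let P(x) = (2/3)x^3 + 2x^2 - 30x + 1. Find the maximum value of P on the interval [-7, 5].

The derivative is 2x^2 + 4x - 30, which vanishes at x = -5 and x = 3.
Compare values at every candidate in [-7, 5]: P(-7) = 241/3,  P(-5) = 353/3,  P(3) = -53,  P(5) = -47/3.
Hence the absolute maximum is 353/3 at x = -5.

353/3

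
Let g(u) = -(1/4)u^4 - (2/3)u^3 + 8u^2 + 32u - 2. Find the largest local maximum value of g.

g'(u) = -u^3 - 2u^2 + 16u + 32 = 0 at u = -4, -2, 4.
Since g''(u) = -3u^2 - 4u + 16, we get g''(-4) = -16 < 0 ⇒ local maximum; g''(-2) = 12 > 0 ⇒ local minimum; g''(4) = -48 < 0 ⇒ local maximum.
The largest local maximum is g(4) = 442/3.

442/3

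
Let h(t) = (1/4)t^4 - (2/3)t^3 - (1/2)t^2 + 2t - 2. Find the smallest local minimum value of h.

-43/12

h'(t) = t^3 - 2t^2 - t + 2. Setting h'(t) = 0 gives t ∈ {-1, 1, 2}.
Since h''(t) = 3t^2 - 4t - 1, we get h''(-1) = 6 > 0 ⇒ local minimum; h''(1) = -2 < 0 ⇒ local maximum; h''(2) = 3 > 0 ⇒ local minimum.
Thus h has its smallest local minimum at t = -1, with value -43/12.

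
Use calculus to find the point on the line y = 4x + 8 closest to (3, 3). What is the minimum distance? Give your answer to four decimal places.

4.1231

Minimize D(x)^2 = (x - 3)^2 + (4x + 5)^2.
d/dx[D^2] = 2(x - 3) + 2·4·(4x + 5) = 0 ⇒ x = -1.
Then y = 4 and the distance is √(17) ≈ 4.1231.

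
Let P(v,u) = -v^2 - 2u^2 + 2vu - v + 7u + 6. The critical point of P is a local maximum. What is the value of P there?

∂P/∂v = -2v + 2u - 1 = 0 and ∂P/∂u = 2v - 4u + 7 = 0, so (v, u) = (5/2, 3).
The Hessian has P_{vv} = -2, P_{uu} = -4, P_{vu} = 2, giving D = 4 > 0 with P_{vv} < 0, so the point is a local maximum.
P(5/2, 3) = 61/4.

61/4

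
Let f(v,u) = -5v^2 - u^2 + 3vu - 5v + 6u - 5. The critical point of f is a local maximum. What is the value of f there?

∂f/∂v = -10v + 3u - 5 = 0 and ∂f/∂u = 3v - 2u + 6 = 0, so (v, u) = (8/11, 45/11).
The Hessian has f_{vv} = -10, f_{uu} = -2, f_{vu} = 3, giving D = 11 > 0 with f_{vv} < 0, so the point is a local maximum.
f(8/11, 45/11) = 60/11.

60/11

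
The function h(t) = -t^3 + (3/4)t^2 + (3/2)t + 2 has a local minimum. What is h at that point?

25/16

h'(t) = -3t^2 + (3/2)t + 3/2 = 0 at t = -1/2, 1.
Second-derivative test with h''(t) = -6t + 3/2: h''(-1/2) = 9/2 > 0 ⇒ local minimum; h''(1) = -9/2 < 0 ⇒ local maximum.
The local minimum is h(-1/2) = 25/16.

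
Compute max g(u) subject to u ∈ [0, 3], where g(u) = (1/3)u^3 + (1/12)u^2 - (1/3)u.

35/4

g'(u) = u^2 + (1/6)u - 1/3, whose only zero in [0, 3] is u = 1/2.
Candidates: g(0) = 0, g(1/2) = -5/48, g(3) = 35/4.
So the maximum is g(3) = 35/4.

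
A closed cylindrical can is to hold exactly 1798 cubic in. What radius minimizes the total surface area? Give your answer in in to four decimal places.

With radius r and height h, πr²h = 1798 so h = 1798/(πr²), and S(r) = 2πr² + 2πrh = 2πr² + 2·1798/r.
S'(r) = 4πr − 2·1798/r² = 0 ⇒ r³ = 1798/(2π), so r ≈ 6.5898 and h = 2r ≈ 13.1795.
S''(r) = 4π + 4·1798/r³ > 0, so this is the minimum; S ≈ 818.5421.

6.5898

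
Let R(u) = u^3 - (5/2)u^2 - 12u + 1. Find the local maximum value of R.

Critical points: R'(u) = 3u^2 - 5u - 12 vanishes at u = -4/3, 3.
R''(u) = 6u - 5. R''(-4/3) = -13 < 0 ⇒ local maximum; R''(3) = 13 > 0 ⇒ local minimum.
The local maximum is R(-4/3) = 275/27.

275/27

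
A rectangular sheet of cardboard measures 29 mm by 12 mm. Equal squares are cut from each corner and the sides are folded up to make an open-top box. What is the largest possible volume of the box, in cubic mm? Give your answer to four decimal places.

With cut size x, the volume is V(x) = x(29 − 2x)(12 − 2x) for 0 < x < 6.
V'(x) = 12x^2 − 164x + 348. Setting V'(x) = 0 gives x ≈ 2.6269 (the root in (0, 6)).
V''(x) = 24x − 164 is negative there, so this is the maximum; V ≈ 420.8205.

420.8205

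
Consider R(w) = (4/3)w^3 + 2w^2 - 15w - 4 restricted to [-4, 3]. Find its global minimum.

The derivative is 4w^2 + 4w - 15, which vanishes at w = -5/2 and w = 3/2.
Evaluating at the critical points and endpoints: R(-4) = 8/3; R(-5/2) = 151/6; R(3/2) = -35/2; R(3) = 5.
The minimum over the interval is -35/2, attained at w = 3/2.

-35/2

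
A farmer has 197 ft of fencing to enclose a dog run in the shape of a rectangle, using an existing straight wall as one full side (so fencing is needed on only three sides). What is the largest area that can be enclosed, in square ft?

38809/8

Let the sides perpendicular to the wall have length x and the parallel side y, so 2x + y = 197 and the area is A = xy = x(197 − 2x).
A'(x) = 197 − 4x = 0 gives x = 197/4, and A''(x) = −4 < 0 confirms a maximum.
Then y = 197 − 2·197/4 = 197/2 and A = 38809/8.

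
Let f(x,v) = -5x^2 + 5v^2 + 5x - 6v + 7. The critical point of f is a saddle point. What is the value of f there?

∂f/∂x = -10x + 5 = 0 and ∂f/∂v = 10v - 6 = 0, so (x, v) = (1/2, 3/5).
The Hessian has f_{xx} = -10, f_{vv} = 10, f_{xv} = 0, giving D = -100 < 0, so the point is a saddle point.
f(1/2, 3/5) = 129/20.

129/20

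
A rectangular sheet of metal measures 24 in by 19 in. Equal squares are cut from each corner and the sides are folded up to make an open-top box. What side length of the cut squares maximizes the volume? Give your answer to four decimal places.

With cut size x, the volume is V(x) = x(24 − 2x)(19 − 2x) for 0 < x < 9.5.
V'(x) = 12x^2 − 172x + 456. Setting V'(x) = 0 gives x ≈ 3.5114 (the root in (0, 9.5)).
V''(x) = 24x − 172 is negative there, so this is the maximum; V ≈ 714.0057.

3.5114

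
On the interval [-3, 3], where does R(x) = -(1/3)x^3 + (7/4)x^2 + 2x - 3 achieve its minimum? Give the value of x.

The derivative is -x^2 + (7/2)x + 2, whose only zero in [-3, 3] is x = -1/2.
Evaluating at the critical points and endpoints: R(-3) = 63/4,  R(-1/2) = -169/48,  R(3) = 39/4.
The minimum over the interval is -169/48, attained at x = -1/2.

-1/2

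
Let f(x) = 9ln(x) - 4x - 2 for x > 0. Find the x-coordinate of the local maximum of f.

9/4

f'(x) = 9/x − 4 = 0 gives x = 9/4.
f''(x) = -9/x², which is negative for x > 0, so this is a local maximum.
f(9/4) = 9·ln(9/4) - 9 - 2 ≈ -3.7016.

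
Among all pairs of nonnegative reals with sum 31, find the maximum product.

961/4

With x + y = 31, the product is P(x) = x(31 − x).
P'(x) = 31 − 2x = 0 gives x = 31/2; P'' = −2 < 0, so this is the maximum.
P = 31/2·31/2 = 961/4.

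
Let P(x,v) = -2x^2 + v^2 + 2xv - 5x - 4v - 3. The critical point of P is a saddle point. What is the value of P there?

-83/12

∂P/∂x = -4x + 2v - 5 = 0 and ∂P/∂v = 2x + 2v - 4 = 0, so (x, v) = (-1/6, 13/6).
The Hessian has P_{xx} = -4, P_{vv} = 2, P_{xv} = 2, giving D = -12 < 0, so the point is a saddle point.
P(-1/6, 13/6) = -83/12.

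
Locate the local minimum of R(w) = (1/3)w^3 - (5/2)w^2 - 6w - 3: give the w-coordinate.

R'(w) = w^2 - 5w - 6 = 0 at w = -1, 6.
Second-derivative test with R''(w) = 2w - 5: R''(-1) = -7 < 0 ⇒ local maximum; R''(6) = 7 > 0 ⇒ local minimum.
So the local minimum value is R(6) = -57.

6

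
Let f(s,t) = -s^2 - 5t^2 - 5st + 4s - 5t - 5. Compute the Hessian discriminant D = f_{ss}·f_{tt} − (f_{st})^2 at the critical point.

-5

∂f/∂s = -2s - 5t + 4 = 0 and ∂f/∂t = -5s - 10t - 5 = 0, so (s, t) = (-13, 6).
The Hessian has f_{ss} = -2, f_{tt} = -10, f_{st} = -5, giving D = -5 < 0, so the point is a saddle point.
D = (-2)·(-10) − (-5)^2 = -5.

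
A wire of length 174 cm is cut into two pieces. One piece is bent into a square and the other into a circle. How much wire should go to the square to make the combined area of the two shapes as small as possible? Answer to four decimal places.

Let x be the length used for the square. Square side x/4; circle radius (174−x)/(2π).
A(x) = (x/4)² + π·((174−x)/(2π))² = x²/16 + (174−x)²/(4π) for 0 ≤ x ≤ 174. A'(x) = x/8 − (174−x)/(2π) = 0 gives x = 4·174/(π+4) ≈ 97.4573.
A'' = 1/8 + 1/(2π) > 0, so this gives the minimum combined area; x ≈ 97.4573 cm to the square.

97.4573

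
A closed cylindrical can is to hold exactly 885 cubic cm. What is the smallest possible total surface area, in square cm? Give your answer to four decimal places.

510.2818

With radius r and height h, πr²h = 885 so h = 885/(πr²), and S(r) = 2πr² + 2πrh = 2πr² + 2·885/r.
S'(r) = 4πr − 2·885/r² = 0 ⇒ r³ = 885/(2π), so r ≈ 5.2030 and h = 2r ≈ 10.4060.
S''(r) = 4π + 4·885/r³ > 0, so this is the minimum; S ≈ 510.2818.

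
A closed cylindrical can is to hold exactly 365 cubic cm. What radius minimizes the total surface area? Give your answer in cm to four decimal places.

With radius r and height h, πr²h = 365 so h = 365/(πr²), and S(r) = 2πr² + 2πrh = 2πr² + 2·365/r.
S'(r) = 4πr − 2·365/r² = 0 ⇒ r³ = 365/(2π), so r ≈ 3.8729 and h = 2r ≈ 7.7458.
S''(r) = 4π + 4·365/r³ > 0, so this is the minimum; S ≈ 282.7330.

3.8729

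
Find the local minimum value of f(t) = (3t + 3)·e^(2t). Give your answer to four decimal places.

By the product rule, f'(t) = (6t + 9)·e^(2t). Since e^(2t) > 0, the only critical point is t = -3/2.
f''(-3/2) has the same sign as 6 > 0, so this is a local minimum.
f(-3/2) = (-3/2)·e^(-3) ≈ -0.0747.

-0.0747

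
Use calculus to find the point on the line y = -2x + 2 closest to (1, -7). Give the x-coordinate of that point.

Minimize D(x)^2 = (x - 1)^2 + (-2x + 9)^2.
d/dx[D^2] = 2(x - 1) + 2·(-2)·(-2x + 9) = 0 ⇒ x = 19/5.
Then y = -28/5 and the distance is √(49/5) ≈ 3.1305.

19/5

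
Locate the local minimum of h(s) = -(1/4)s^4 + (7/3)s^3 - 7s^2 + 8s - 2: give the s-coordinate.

h'(s) = -s^3 + 7s^2 - 14s + 8. Setting h'(s) = 0 gives s ∈ {1, 2, 4}.
Since h''(s) = -3s^2 + 14s - 14, we get h''(1) = -3 < 0 ⇒ local maximum; h''(2) = 2 > 0 ⇒ local minimum; h''(4) = -6 < 0 ⇒ local maximum.
So the local minimum value is h(2) = 2/3.

2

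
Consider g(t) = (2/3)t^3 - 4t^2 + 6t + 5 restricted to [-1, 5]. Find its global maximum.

The derivative is 2t^2 - 8t + 6, which vanishes at t = 1 and t = 3.
Evaluating at the critical points and endpoints: g(-1) = -17/3; g(1) = 23/3; g(3) = 5; g(5) = 55/3.
The maximum over the interval is 55/3, attained at t = 5.

55/3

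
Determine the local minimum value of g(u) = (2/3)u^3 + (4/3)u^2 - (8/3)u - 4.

Critical points: g'(u) = 2u^2 + (8/3)u - 8/3 vanishes at u = -2, 2/3.
Since g''(u) = 4u + 8/3, we get g''(-2) = -16/3 < 0 ⇒ local maximum; g''(2/3) = 16/3 > 0 ⇒ local minimum.
Thus g has its local minimum at u = 2/3, with value -404/81.

-404/81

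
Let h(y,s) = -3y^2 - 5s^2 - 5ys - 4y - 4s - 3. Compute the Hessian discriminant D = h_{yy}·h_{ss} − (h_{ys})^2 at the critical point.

35

∂h/∂y = -6y - 5s - 4 = 0 and ∂h/∂s = -5y - 10s - 4 = 0, so (y, s) = (-4/7, -4/35).
The Hessian has h_{yy} = -6, h_{ss} = -10, h_{ys} = -5, giving D = 35 > 0 with h_{yy} < 0, so the point is a local maximum.
D = (-6)·(-10) − (-5)^2 = 35.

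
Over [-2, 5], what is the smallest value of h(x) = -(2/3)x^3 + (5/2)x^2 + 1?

Differentiating, h'(x) = -2x^2 + 5x; which vanishes at x = 0 and x = 5/2.
Compare values at every candidate in [-2, 5]: h(-2) = 49/3, h(0) = 1, h(5/2) = 149/24, h(5) = -119/6.
So the minimum is h(5) = -119/6.

-119/6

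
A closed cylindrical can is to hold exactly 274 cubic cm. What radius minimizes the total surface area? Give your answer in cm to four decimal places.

With radius r and height h, πr²h = 274 so h = 274/(πr²), and S(r) = 2πr² + 2πrh = 2πr² + 2·274/r.
S'(r) = 4πr − 2·274/r² = 0 ⇒ r³ = 274/(2π), so r ≈ 3.5198 and h = 2r ≈ 7.0397.
S''(r) = 4π + 4·274/r³ > 0, so this is the minimum; S ≈ 233.5330.

3.5198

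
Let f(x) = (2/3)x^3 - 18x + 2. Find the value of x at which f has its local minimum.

3

Critical points: f'(x) = 2x^2 - 18 vanishes at x = -3, 3.
Second-derivative test with f''(x) = 4x: f''(-3) = -12 < 0 ⇒ local maximum; f''(3) = 12 > 0 ⇒ local minimum.
The local minimum is f(3) = -34.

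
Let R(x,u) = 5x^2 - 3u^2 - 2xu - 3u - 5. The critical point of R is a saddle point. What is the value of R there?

-275/64

∂R/∂x = 10x - 2u = 0 and ∂R/∂u = -2x - 6u - 3 = 0, so (x, u) = (-3/32, -15/32).
The Hessian has R_{xx} = 10, R_{uu} = -6, R_{xu} = -2, giving D = -64 < 0, so the point is a saddle point.
R(-3/32, -15/32) = -275/64.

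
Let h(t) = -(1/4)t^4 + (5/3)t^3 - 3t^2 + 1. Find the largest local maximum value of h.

1

h'(t) = -t^3 + 5t^2 - 6t = 0 at t = 0, 2, 3.
h''(t) = -3t^2 + 10t - 6. h''(0) = -6 < 0 ⇒ local maximum; h''(2) = 2 > 0 ⇒ local minimum; h''(3) = -3 < 0 ⇒ local maximum.
So the largest local maximum value is h(0) = 1.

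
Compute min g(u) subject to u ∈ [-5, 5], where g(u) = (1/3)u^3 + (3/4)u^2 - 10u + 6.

Differentiating, g'(u) = u^2 + (3/2)u - 10; which vanishes at u = -4 and u = 5/2.
Candidates: g(-5) = 397/12,  g(-4) = 110/3,  g(5/2) = -437/48,  g(5) = 197/12.
So the minimum is g(5/2) = -437/48.

-437/48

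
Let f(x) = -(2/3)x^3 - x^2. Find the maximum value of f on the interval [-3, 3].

The derivative is -2x^2 - 2x, which vanishes at x = -1 and x = 0.
Evaluating at the critical points and endpoints: f(-3) = 9, f(-1) = -1/3, f(0) = 0, f(3) = -27.
Hence the absolute maximum is 9 at x = -3.

9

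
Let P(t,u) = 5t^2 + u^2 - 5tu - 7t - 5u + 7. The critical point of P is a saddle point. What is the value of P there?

∂P/∂t = 10t - 5u - 7 = 0 and ∂P/∂u = -5t + 2u - 5 = 0, so (t, u) = (-39/5, -17).
The Hessian has P_{tt} = 10, P_{uu} = 2, P_{tu} = -5, giving D = -5 < 0, so the point is a saddle point.
P(-39/5, -17) = 384/5.

384/5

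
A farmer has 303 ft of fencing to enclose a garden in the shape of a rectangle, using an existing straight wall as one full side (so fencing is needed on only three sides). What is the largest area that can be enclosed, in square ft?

91809/8

Let the sides perpendicular to the wall have length x and the parallel side y, so 2x + y = 303 and the area is A = xy = x(303 − 2x).
A'(x) = 303 − 4x = 0 gives x = 303/4, and A''(x) = −4 < 0 confirms a maximum.
Then y = 303 − 2·303/4 = 303/2 and A = 91809/8.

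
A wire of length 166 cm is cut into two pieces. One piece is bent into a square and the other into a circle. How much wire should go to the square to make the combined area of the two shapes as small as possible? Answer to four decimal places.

Let x be the length used for the square. Square side x/4; circle radius (166−x)/(2π).
A(x) = (x/4)² + π·((166−x)/(2π))² = x²/16 + (166−x)²/(4π) for 0 ≤ x ≤ 166. A'(x) = x/8 − (166−x)/(2π) = 0 gives x = 4·166/(π+4) ≈ 92.9765.
A'' = 1/8 + 1/(2π) > 0, so this gives the minimum combined area; x ≈ 92.9765 cm to the square.

92.9765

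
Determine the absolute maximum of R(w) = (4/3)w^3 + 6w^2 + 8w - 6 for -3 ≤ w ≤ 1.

The derivative is 4w^2 + 12w + 8, which vanishes at w = -2 and w = -1.
Evaluating at the critical points and endpoints: R(-3) = -12, R(-2) = -26/3, R(-1) = -28/3, R(1) = 28/3.
So the maximum is R(1) = 28/3.

28/3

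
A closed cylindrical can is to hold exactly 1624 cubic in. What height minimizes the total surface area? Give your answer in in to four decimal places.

12.7399

With radius r and height h, πr²h = 1624 so h = 1624/(πr²), and S(r) = 2πr² + 2πrh = 2πr² + 2·1624/r.
S'(r) = 4πr − 2·1624/r² = 0 ⇒ r³ = 1624/(2π), so r ≈ 6.3699 and h = 2r ≈ 12.7399.
S''(r) = 4π + 4·1624/r³ > 0, so this is the minimum; S ≈ 764.8423.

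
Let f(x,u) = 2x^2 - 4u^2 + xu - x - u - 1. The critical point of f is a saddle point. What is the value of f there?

∂f/∂x = 4x + u - 1 = 0 and ∂f/∂u = x - 8u - 1 = 0, so (x, u) = (3/11, -1/11).
The Hessian has f_{xx} = 4, f_{uu} = -8, f_{xu} = 1, giving D = -33 < 0, so the point is a saddle point.
f(3/11, -1/11) = -12/11.

-12/11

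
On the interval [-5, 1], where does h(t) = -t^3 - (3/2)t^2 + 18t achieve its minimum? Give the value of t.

-3

Differentiating, h'(t) = -3t^2 - 3t + 18; whose only zero in [-5, 1] is t = -3.
Candidates: h(-5) = -5/2,  h(-3) = -81/2,  h(1) = 31/2.
Hence the absolute minimum is -81/2 at t = -3.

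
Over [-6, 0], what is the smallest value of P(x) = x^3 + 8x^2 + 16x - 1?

P'(x) = 3x^2 + 16x + 16, which vanishes at x = -4 and x = -4/3.
Candidates: P(-6) = -25, P(-4) = -1, P(-4/3) = -283/27, P(0) = -1.
Hence the absolute minimum is -25 at x = -6.

-25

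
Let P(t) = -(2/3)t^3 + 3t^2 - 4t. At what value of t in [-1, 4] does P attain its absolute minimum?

4

The derivative is -2t^2 + 6t - 4, which vanishes at t = 1 and t = 2.
Candidates: P(-1) = 23/3,  P(1) = -5/3,  P(2) = -4/3,  P(4) = -32/3.
So the minimum is P(4) = -32/3.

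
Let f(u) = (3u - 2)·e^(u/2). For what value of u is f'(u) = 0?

-4/3

By the product rule, f'(u) = ((3/2)u + 2)·e^(u/2). Since e^(u/2) > 0, the only critical point is u = -4/3.
f''(-4/3) has the same sign as 3/2 > 0, so this is a local minimum.
f(-4/3) = (-6)·e^(-2/3) ≈ -3.0805.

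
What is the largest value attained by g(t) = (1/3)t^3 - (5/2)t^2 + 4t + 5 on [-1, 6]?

Differentiating, g'(t) = t^2 - 5t + 4; which vanishes at t = 1 and t = 4.
Candidates: g(-1) = -11/6, g(1) = 41/6, g(4) = 7/3, g(6) = 11.
So the maximum is g(6) = 11.

11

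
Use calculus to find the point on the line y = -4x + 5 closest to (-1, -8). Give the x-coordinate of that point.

Minimize D(x)^2 = (x + 1)^2 + (-4x + 13)^2.
d/dx[D^2] = 2(x + 1) + 2·(-4)·(-4x + 13) = 0 ⇒ x = 3.
Then y = -7 and the distance is √(17) ≈ 4.1231.

3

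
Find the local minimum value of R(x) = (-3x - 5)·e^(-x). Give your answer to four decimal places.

Differentiating with the product rule gives R'(x) = (3x + 2)·e^(-x). Since e^(-x) > 0, the only critical point is x = -2/3.
R''(-2/3) has the same sign as 3 > 0, so this is a local minimum.
R(-2/3) = (-3)·e^(2/3) ≈ -5.8432.

-5.8432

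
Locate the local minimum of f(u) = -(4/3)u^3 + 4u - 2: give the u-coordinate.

-1

f'(u) = -4u^2 + 4. Setting f'(u) = 0 gives u ∈ {-1, 1}.
Since f''(u) = -8u, we get f''(-1) = 8 > 0 ⇒ local minimum; f''(1) = -8 < 0 ⇒ local maximum.
The local minimum is f(-1) = -14/3.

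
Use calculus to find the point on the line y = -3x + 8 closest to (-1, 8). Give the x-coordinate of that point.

Minimize D(x)^2 = (x + 1)^2 + (-3x)^2.
d/dx[D^2] = 2(x + 1) + 2·(-3)·(-3x) = 0 ⇒ x = -1/10.
Then y = 83/10 and the distance is √(9/10) ≈ 0.9487.

-1/10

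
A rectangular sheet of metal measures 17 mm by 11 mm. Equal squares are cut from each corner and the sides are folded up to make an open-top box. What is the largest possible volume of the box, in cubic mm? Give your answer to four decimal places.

182.9667

With cut size x, the volume is V(x) = x(17 − 2x)(11 − 2x) for 0 < x < 5.5.
V'(x) = 12x^2 − 112x + 187. Setting V'(x) = 0 gives x ≈ 2.1778 (the root in (0, 5.5)).
V''(x) = 24x − 112 is negative there, so this is the maximum; V ≈ 182.9667.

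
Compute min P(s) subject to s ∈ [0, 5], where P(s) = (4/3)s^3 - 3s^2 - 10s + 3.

-239/12

The derivative is 4s^2 - 6s - 10, whose only zero in [0, 5] is s = 5/2.
Evaluating at the critical points and endpoints: P(0) = 3; P(5/2) = -239/12; P(5) = 134/3.
The minimum over the interval is -239/12, attained at s = 5/2.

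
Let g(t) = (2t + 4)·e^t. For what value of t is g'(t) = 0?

-3

Differentiating with the product rule gives g'(t) = (2t + 6)·e^t. Since e^t > 0, the only critical point is t = -3.
g''(-3) has the same sign as 2 > 0, so this is a local minimum.
g(-3) = (-2)·e^(-3) ≈ -0.0996.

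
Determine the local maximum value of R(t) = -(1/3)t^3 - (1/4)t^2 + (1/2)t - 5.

R'(t) = -t^2 - (1/2)t + 1/2. Setting R'(t) = 0 gives t ∈ {-1, 1/2}.
Second-derivative test with R''(t) = -2t - 1/2: R''(-1) = 3/2 > 0 ⇒ local minimum; R''(1/2) = -3/2 < 0 ⇒ local maximum.
The local maximum is R(1/2) = -233/48.

-233/48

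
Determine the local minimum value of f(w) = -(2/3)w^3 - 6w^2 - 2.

f'(w) = -2w^2 - 12w. Setting f'(w) = 0 gives w ∈ {-6, 0}.
Second-derivative test with f''(w) = -4w - 12: f''(-6) = 12 > 0 ⇒ local minimum; f''(0) = -12 < 0 ⇒ local maximum.
Thus f has its local minimum at w = -6, with value -74.

-74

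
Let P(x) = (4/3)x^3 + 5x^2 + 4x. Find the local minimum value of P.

-11/12

Critical points: P'(x) = 4x^2 + 10x + 4 vanishes at x = -2, -1/2.
Since P''(x) = 8x + 10, we get P''(-2) = -6 < 0 ⇒ local maximum; P''(-1/2) = 6 > 0 ⇒ local minimum.
Thus P has its local minimum at x = -1/2, with value -11/12.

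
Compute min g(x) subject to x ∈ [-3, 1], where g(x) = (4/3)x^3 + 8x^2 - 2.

g'(x) = 4x^2 + 16x, whose only zero in [-3, 1] is x = 0.
Candidates: g(-3) = 34; g(0) = -2; g(1) = 22/3.
The minimum over the interval is -2, attained at x = 0.

-2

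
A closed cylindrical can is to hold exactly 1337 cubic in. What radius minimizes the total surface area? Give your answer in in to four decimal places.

5.9701

With radius r and height h, πr²h = 1337 so h = 1337/(πr²), and S(r) = 2πr² + 2πrh = 2πr² + 2·1337/r.
S'(r) = 4πr − 2·1337/r² = 0 ⇒ r³ = 1337/(2π), so r ≈ 5.9701 and h = 2r ≈ 11.9403.
S''(r) = 4π + 4·1337/r³ > 0, so this is the minimum; S ≈ 671.8446.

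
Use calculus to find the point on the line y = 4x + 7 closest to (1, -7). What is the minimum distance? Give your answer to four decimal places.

Minimize D(x)^2 = (x - 1)^2 + (4x + 14)^2.
d/dx[D^2] = 2(x - 1) + 2·4·(4x + 14) = 0 ⇒ x = -55/17.
Then y = -101/17 and the distance is √(324/17) ≈ 4.3656.

4.3656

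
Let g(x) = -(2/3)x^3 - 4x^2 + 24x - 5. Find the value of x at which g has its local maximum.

g'(x) = -2x^2 - 8x + 24. Setting g'(x) = 0 gives x ∈ {-6, 2}.
Since g''(x) = -4x - 8, we get g''(-6) = 16 > 0 ⇒ local minimum; g''(2) = -16 < 0 ⇒ local maximum.
The local maximum is g(2) = 65/3.

2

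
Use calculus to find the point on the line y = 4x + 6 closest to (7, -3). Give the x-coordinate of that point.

Minimize D(x)^2 = (x - 7)^2 + (4x + 9)^2.
d/dx[D^2] = 2(x - 7) + 2·4·(4x + 9) = 0 ⇒ x = -29/17.
Then y = -14/17 and the distance is √(1369/17) ≈ 8.9738.

-29/17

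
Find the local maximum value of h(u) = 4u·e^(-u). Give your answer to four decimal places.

Differentiating with the product rule gives h'(u) = (-4u + 4)·e^(-u). Since e^(-u) > 0, the only critical point is u = 1.
h''(1) has the same sign as -4 < 0, so this is a local maximum.
h(1) = (4)·e^(-1) ≈ 1.4715.

1.4715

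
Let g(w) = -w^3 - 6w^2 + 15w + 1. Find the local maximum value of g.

g'(w) = -3w^2 - 12w + 15 = 0 at w = -5, 1.
Second-derivative test with g''(w) = -6w - 12: g''(-5) = 18 > 0 ⇒ local minimum; g''(1) = -18 < 0 ⇒ local maximum.
Thus g has its local maximum at w = 1, with value 9.

9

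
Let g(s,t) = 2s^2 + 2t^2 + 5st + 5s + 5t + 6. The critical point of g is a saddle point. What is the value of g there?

∂g/∂s = 4s + 5t + 5 = 0 and ∂g/∂t = 5s + 4t + 5 = 0, so (s, t) = (-5/9, -5/9).
The Hessian has g_{ss} = 4, g_{tt} = 4, g_{st} = 5, giving D = -9 < 0, so the point is a saddle point.
g(-5/9, -5/9) = 29/9.

29/9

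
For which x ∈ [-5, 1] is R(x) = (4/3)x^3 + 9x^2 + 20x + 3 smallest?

The derivative is 4x^2 + 18x + 20, which vanishes at x = -5/2 and x = -2.
Candidates: R(-5) = -116/3,  R(-5/2) = -139/12,  R(-2) = -35/3,  R(1) = 100/3.
The minimum over the interval is -116/3, attained at x = -5.

-5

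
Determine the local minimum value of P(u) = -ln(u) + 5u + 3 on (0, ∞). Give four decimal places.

P'(u) = -1/u + 5 = 0 gives u = 1/5.
P''(u) = 1/u², which is positive for u > 0, so this is a local minimum.
P(1/5) = -1·ln(1/5) + 1 + 3 ≈ 5.6094.

5.6094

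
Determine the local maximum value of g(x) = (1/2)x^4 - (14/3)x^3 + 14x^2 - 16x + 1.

-13/3

g'(x) = 2x^3 - 14x^2 + 28x - 16 = 0 at x = 1, 2, 4.
Since g''(x) = 6x^2 - 28x + 28, we get g''(1) = 6 > 0 ⇒ local minimum; g''(2) = -4 < 0 ⇒ local maximum; g''(4) = 12 > 0 ⇒ local minimum.
The local maximum is g(2) = -13/3.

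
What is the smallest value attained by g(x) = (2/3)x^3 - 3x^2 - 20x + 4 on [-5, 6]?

-263/3

The derivative is 2x^2 - 6x - 20, which vanishes at x = -2 and x = 5.
Candidates: g(-5) = -163/3,  g(-2) = 80/3,  g(5) = -263/3,  g(6) = -80.
Hence the absolute minimum is -263/3 at x = 5.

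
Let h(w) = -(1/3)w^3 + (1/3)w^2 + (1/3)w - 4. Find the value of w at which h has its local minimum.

h'(w) = -w^2 + (2/3)w + 1/3. Setting h'(w) = 0 gives w ∈ {-1/3, 1}.
Second-derivative test with h''(w) = -2w + 2/3: h''(-1/3) = 4/3 > 0 ⇒ local minimum; h''(1) = -4/3 < 0 ⇒ local maximum.
The local minimum is h(-1/3) = -329/81.

-1/3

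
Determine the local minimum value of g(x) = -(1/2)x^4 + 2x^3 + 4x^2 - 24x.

-24

g'(x) = -2x^3 + 6x^2 + 8x - 24 = 0 at x = -2, 2, 3.
Since g''(x) = -6x^2 + 12x + 8, we get g''(-2) = -40 < 0 ⇒ local maximum; g''(2) = 8 > 0 ⇒ local minimum; g''(3) = -10 < 0 ⇒ local maximum.
Thus g has its local minimum at x = 2, with value -24.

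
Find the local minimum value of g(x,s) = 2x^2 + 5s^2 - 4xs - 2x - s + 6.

19/4

∂g/∂x = 4x - 4s - 2 = 0 and ∂g/∂s = -4x + 10s - 1 = 0, so (x, s) = (1, 1/2).
The Hessian has g_{xx} = 4, g_{ss} = 10, g_{xs} = -4, giving D = 24 > 0 with g_{xx} > 0, so the point is a local minimum.
g(1, 1/2) = 19/4.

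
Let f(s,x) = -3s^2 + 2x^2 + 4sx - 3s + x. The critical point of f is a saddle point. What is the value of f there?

27/40

∂f/∂s = -6s + 4x - 3 = 0 and ∂f/∂x = 4s + 4x + 1 = 0, so (s, x) = (-2/5, 3/20).
The Hessian has f_{ss} = -6, f_{xx} = 4, f_{sx} = 4, giving D = -40 < 0, so the point is a saddle point.
f(-2/5, 3/20) = 27/40.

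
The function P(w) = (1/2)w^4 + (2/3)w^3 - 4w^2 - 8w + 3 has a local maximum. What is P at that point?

Critical points: P'(w) = 2w^3 + 2w^2 - 8w - 8 vanishes at w = -2, -1, 2.
Second-derivative test with P''(w) = 6w^2 + 4w - 8: P''(-2) = 8 > 0 ⇒ local minimum; P''(-1) = -6 < 0 ⇒ local maximum; P''(2) = 24 > 0 ⇒ local minimum.
The local maximum is P(-1) = 41/6.

41/6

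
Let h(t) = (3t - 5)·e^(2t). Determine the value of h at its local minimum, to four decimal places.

Differentiating with the product rule gives h'(t) = (6t - 7)·e^(2t). Since e^(2t) > 0, the only critical point is t = 7/6.
h''(7/6) has the same sign as 6 > 0, so this is a local minimum.
h(7/6) = (-3/2)·e^(7/3) ≈ -15.4684.

-15.4684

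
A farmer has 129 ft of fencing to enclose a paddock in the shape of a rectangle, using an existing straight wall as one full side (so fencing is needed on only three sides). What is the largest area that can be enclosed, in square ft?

16641/8

Let the sides perpendicular to the wall have length x and the parallel side y, so 2x + y = 129 and the area is A = xy = x(129 − 2x).
A'(x) = 129 − 4x = 0 gives x = 129/4, and A''(x) = −4 < 0 confirms a maximum.
Then y = 129 − 2·129/4 = 129/2 and A = 16641/8.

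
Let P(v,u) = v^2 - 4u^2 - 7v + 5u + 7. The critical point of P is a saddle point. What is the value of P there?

∂P/∂v = 2v - 7 = 0 and ∂P/∂u = -8u + 5 = 0, so (v, u) = (7/2, 5/8).
The Hessian has P_{vv} = 2, P_{uu} = -8, P_{vu} = 0, giving D = -16 < 0, so the point is a saddle point.
P(7/2, 5/8) = -59/16.

-59/16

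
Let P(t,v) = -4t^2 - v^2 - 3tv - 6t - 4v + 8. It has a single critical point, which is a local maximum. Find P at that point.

12

∂P/∂t = -8t - 3v - 6 = 0 and ∂P/∂v = -3t - 2v - 4 = 0, so (t, v) = (0, -2).
The Hessian has P_{tt} = -8, P_{vv} = -2, P_{tv} = -3, giving D = 7 > 0 with P_{tt} < 0, so the point is a local maximum.
P(0, -2) = 12.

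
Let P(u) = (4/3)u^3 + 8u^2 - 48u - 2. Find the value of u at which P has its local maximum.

P'(u) = 4u^2 + 16u - 48 = 0 at u = -6, 2.
P''(u) = 8u + 16. P''(-6) = -32 < 0 ⇒ local maximum; P''(2) = 32 > 0 ⇒ local minimum.
Thus P has its local maximum at u = -6, with value 286.

-6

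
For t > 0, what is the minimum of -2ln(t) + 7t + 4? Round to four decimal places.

R'(t) = -2/t + 7 = 0 gives t = 2/7.
R''(t) = 2/t², which is positive for t > 0, so this is a local minimum.
R(2/7) = -2·ln(2/7) + 2 + 4 ≈ 8.5055.

8.5055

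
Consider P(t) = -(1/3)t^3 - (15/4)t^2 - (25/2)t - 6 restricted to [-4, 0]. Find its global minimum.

-6

P'(t) = -t^2 - (15/2)t - 25/2, whose only zero in [-4, 0] is t = -5/2.
Compare values at every candidate in [-4, 0]: P(-4) = 16/3, P(-5/2) = 337/48, P(0) = -6.
The minimum over the interval is -6, attained at t = 0.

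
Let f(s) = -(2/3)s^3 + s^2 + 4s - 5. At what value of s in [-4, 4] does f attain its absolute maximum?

-4

f'(s) = -2s^2 + 2s + 4, which vanishes at s = -1 and s = 2.
Candidates: f(-4) = 113/3,  f(-1) = -22/3,  f(2) = 5/3,  f(4) = -47/3.
So the maximum is f(-4) = 113/3.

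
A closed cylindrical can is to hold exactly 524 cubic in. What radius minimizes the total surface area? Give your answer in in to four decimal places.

With radius r and height h, πr²h = 524 so h = 524/(πr²), and S(r) = 2πr² + 2πrh = 2πr² + 2·524/r.
S'(r) = 4πr − 2·524/r² = 0 ⇒ r³ = 524/(2π), so r ≈ 4.3690 and h = 2r ≈ 8.7380.
S''(r) = 4π + 4·524/r³ > 0, so this is the minimum; S ≈ 359.8063.

4.3690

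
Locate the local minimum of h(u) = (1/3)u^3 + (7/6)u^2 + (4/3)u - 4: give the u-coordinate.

Critical points: h'(u) = u^2 + (7/3)u + 4/3 vanishes at u = -4/3, -1.
Since h''(u) = 2u + 7/3, we get h''(-4/3) = -1/3 < 0 ⇒ local maximum; h''(-1) = 1/3 > 0 ⇒ local minimum.
Thus h has its local minimum at u = -1, with value -9/2.

-1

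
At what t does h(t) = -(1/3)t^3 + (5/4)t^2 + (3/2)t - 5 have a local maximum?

h'(t) = -t^2 + (5/2)t + 3/2. Setting h'(t) = 0 gives t ∈ {-1/2, 3}.
Second-derivative test with h''(t) = -2t + 5/2: h''(-1/2) = 7/2 > 0 ⇒ local minimum; h''(3) = -7/2 < 0 ⇒ local maximum.
The local maximum is h(3) = 7/4.

3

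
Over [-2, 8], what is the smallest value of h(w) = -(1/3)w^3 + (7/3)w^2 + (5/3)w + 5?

h'(w) = -w^2 + (14/3)w + 5/3, which vanishes at w = -1/3 and w = 5.
Compare values at every candidate in [-2, 8]: h(-2) = 41/3, h(-1/3) = 382/81, h(5) = 30, h(8) = -3.
Hence the absolute minimum is -3 at w = 8.

-3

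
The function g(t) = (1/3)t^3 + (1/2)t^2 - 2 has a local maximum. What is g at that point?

-11/6

Critical points: g'(t) = t^2 + t vanishes at t = -1, 0.
g''(t) = 2t + 1. g''(-1) = -1 < 0 ⇒ local maximum; g''(0) = 1 > 0 ⇒ local minimum.
So the local maximum value is g(-1) = -11/6.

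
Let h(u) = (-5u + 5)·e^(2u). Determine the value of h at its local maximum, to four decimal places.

6.7957

By the product rule, h'(u) = (-10u + 5)·e^(2u). Since e^(2u) > 0, the only critical point is u = 1/2.
h''(1/2) has the same sign as -10 < 0, so this is a local maximum.
h(1/2) = (5/2)·e^(1) ≈ 6.7957.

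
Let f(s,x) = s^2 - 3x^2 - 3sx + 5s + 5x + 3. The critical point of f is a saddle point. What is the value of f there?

∂f/∂s = 2s - 3x + 5 = 0 and ∂f/∂x = -3s - 6x + 5 = 0, so (s, x) = (-5/7, 25/21).
The Hessian has f_{ss} = 2, f_{xx} = -6, f_{sx} = -3, giving D = -21 < 0, so the point is a saddle point.
f(-5/7, 25/21) = 88/21.

88/21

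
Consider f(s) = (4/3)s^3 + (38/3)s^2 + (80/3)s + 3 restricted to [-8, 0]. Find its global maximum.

Differentiating, f'(s) = 4s^2 + (76/3)s + 80/3; which vanishes at s = -5 and s = -4/3.
Candidates: f(-8) = -247/3,  f(-5) = 59/3,  f(-4/3) = -1069/81,  f(0) = 3.
Hence the absolute maximum is 59/3 at s = -5.

59/3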